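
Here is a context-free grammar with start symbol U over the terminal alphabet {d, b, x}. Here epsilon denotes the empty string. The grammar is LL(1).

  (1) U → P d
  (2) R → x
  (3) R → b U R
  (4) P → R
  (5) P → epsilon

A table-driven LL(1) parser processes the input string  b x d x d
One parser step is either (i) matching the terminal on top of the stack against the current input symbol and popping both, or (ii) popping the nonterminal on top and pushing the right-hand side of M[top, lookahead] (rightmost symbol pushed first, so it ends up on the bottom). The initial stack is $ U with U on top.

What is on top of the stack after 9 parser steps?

step 1: stack=$ U  input=b x d x d $  — expand U → P d
step 2: stack=$ d P  input=b x d x d $  — expand P → R
step 3: stack=$ d R  input=b x d x d $  — expand R → b U R
step 4: stack=$ d R U b  input=b x d x d $  — match b
step 5: stack=$ d R U  input=x d x d $  — expand U → P d
step 6: stack=$ d R d P  input=x d x d $  — expand P → R
step 7: stack=$ d R d R  input=x d x d $  — expand R → x
step 8: stack=$ d R d x  input=x d x d $  — match x
step 9: stack=$ d R d  input=d x d $  — match d
Stack after step 9: $ d R (top = R).

R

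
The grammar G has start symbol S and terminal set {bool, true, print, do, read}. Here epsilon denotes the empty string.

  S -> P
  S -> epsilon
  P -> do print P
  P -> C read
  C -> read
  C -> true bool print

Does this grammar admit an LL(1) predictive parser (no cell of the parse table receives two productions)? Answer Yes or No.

FIRST(S) = {epsilon, do, read, true}
FIRST(P) = {do, read, true}
FIRST(C) = {read, true}
FOLLOW(S) = {$}
FOLLOW(P) = {$}
FOLLOW(C) = {read}
Each cell of M receives at most one production.

Yes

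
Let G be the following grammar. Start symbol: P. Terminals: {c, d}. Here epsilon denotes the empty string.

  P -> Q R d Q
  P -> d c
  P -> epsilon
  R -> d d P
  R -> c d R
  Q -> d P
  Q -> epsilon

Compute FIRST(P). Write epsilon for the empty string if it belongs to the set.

FIRST(R): from R->d d P we get {d}; from R->c d R we get {c}. So FIRST(R) = {c, d}.
FIRST(Q): from Q->d P we get {d}; from Q->epsilon we get {epsilon}. So FIRST(Q) = {epsilon, d}.
FIRST(P): from P->Q R d Q we get {c, d}; from P->d c we get {d}; from P->epsilon we get {epsilon}. So FIRST(P) = {epsilon, c, d}.

{epsilon, c, d}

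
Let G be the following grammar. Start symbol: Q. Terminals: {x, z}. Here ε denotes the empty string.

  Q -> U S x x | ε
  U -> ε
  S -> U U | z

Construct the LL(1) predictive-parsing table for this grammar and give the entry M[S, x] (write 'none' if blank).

S -> U U

FIRST(U): from U->ε we get {ε}. So FIRST(U) = {ε}.
FIRST(S): from S->U U we get {ε}; from S->z we get {z}. So FIRST(S) = {ε, z}.
FIRST(Q): from Q->U S x x we get {x, z}; from Q->ε we get {ε}. So FIRST(Q) = {ε, x, z}.
FOLLOW(Q) includes $ since Q is the start symbol.
FOLLOW(S): in Q->U S x x, S is followed by x x with FIRST {x}. Thus FOLLOW(S) = {x}.
For S -> U U: FIRST(U U) = {ε}, so it goes in M[S, t] for t ∈ {}; since ε ∈ FIRST, also for every t ∈ FOLLOW(S) = {x}.
For S -> z: FIRST(z) = {z}, so it goes in M[S, t] for t ∈ {z}.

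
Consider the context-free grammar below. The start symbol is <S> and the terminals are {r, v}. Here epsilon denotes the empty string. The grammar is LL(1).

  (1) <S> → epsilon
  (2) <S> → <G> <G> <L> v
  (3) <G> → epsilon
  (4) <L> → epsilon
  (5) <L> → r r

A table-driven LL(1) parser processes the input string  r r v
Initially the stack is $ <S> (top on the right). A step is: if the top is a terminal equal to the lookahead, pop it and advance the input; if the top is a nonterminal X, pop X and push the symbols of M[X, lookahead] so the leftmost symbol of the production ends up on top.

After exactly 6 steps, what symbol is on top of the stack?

     Stack            Input    Action
  1  $ <S>            r r v $  expand <S> → <G> <G> <L> v
  2  $ v <L> <G> <G>  r r v $  expand <G> → epsilon
  3  $ v <L> <G>      r r v $  expand <G> → epsilon
  4  $ v <L>          r r v $  expand <L> → r r
  5  $ v r r          r r v $  match r
  6  $ v r            r v $    match r
Stack after step 6: $ v (top = v).

v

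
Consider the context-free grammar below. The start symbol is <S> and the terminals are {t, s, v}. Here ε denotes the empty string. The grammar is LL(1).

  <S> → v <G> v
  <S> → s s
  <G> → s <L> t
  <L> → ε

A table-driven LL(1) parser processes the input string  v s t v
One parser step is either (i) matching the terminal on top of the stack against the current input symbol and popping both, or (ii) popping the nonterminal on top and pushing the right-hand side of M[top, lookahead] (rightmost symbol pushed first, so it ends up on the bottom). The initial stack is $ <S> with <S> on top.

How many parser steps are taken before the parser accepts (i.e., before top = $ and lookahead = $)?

7

     Stack        Input      Action
  1  $ <S>        v s t v $  expand <S> → v <G> v
  2  $ v <G> v    v s t v $  match v
  3  $ v <G>      s t v $    expand <G> → s <L> t
  4  $ v t <L> s  s t v $    match s
  5  $ v t <L>    t v $      expand <L> → ε
  6  $ v t        t v $      match t
  7  $ v          v $        match v
Accept reached after 7 steps.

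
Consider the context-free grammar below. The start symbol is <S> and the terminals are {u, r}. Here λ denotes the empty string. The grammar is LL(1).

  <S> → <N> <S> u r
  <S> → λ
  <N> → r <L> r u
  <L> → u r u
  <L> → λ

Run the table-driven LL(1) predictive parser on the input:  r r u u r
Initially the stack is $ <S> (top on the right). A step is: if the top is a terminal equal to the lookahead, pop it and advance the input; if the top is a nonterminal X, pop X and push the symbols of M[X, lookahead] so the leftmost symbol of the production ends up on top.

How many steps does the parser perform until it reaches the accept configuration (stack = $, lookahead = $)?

step 1: stack=$ <S>  input=r r u u r $  — expand <S> → <N> <S> u r
step 2: stack=$ r u <S> <N>  input=r r u u r $  — expand <N> → r <L> r u
step 3: stack=$ r u <S> u r <L> r  input=r r u u r $  — match r
step 4: stack=$ r u <S> u r <L>  input=r u u r $  — expand <L> → λ
step 5: stack=$ r u <S> u r  input=r u u r $  — match r
step 6: stack=$ r u <S> u  input=u u r $  — match u
step 7: stack=$ r u <S>  input=u r $  — expand <S> → λ
step 8: stack=$ r u  input=u r $  — match u
step 9: stack=$ r  input=r $  — match r
Accept reached after 9 steps.

9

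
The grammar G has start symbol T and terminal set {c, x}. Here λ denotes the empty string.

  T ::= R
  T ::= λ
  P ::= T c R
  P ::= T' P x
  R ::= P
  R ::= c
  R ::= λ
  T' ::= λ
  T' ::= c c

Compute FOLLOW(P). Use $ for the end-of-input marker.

FIRST(T') = {λ, c}
FIRST(T) = {λ, c}  (via R)
FIRST(P) = {c}  (via T c R, T' P x)
FIRST(R) = {λ, c}  (via P)
FOLLOW(T) includes $ since T is the start symbol.
FOLLOW(T): in P::=T c R, T is followed by c R with FIRST {c}. Thus FOLLOW(T) = {$, c}.
FOLLOW(T'): in P::=T' P x, T' is followed by P x with FIRST {c}. Thus FOLLOW(T') = {c}.
FOLLOW(P): in P::=T' P x, P is followed by x with FIRST {x}; in R::=P, the suffix after P is empty, so FOLLOW(P) ⊇ FOLLOW(R) = {$, c, x}. Thus FOLLOW(P) = {$, c, x}.
FOLLOW(R): in T::=R, the suffix after R is empty, so FOLLOW(R) ⊇ FOLLOW(T) = {$, c}; in P::=T c R, the suffix after R is empty, so FOLLOW(R) ⊇ FOLLOW(P) = {$, c, x}. Thus FOLLOW(R) = {$, c, x}.

{$, c, x}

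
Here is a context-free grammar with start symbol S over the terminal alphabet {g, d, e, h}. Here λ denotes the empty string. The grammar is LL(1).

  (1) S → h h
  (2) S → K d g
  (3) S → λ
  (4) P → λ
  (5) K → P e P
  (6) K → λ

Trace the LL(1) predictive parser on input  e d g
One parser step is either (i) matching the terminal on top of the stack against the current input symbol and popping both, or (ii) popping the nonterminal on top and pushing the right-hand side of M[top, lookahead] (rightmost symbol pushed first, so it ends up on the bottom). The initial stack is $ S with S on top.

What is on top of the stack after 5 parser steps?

     Stack        Input    Action
  1  $ S          e d g $  expand S → K d g
  2  $ g d K      e d g $  expand K → P e P
  3  $ g d P e P  e d g $  expand P → λ
  4  $ g d P e    e d g $  match e
  5  $ g d P      d g $    expand P → λ
Stack after step 5: $ g d (top = d).

d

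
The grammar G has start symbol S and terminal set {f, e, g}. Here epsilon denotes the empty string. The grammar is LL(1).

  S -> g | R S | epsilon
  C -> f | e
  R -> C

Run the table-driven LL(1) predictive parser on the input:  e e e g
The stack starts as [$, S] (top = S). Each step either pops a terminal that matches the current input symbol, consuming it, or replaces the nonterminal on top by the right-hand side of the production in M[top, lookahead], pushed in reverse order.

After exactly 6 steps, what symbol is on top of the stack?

C

     Stack  Input      Action
  1  $ S    e e e g $  expand S -> R S
  2  $ S R  e e e g $  expand R -> C
  3  $ S C  e e e g $  expand C -> e
  4  $ S e  e e e g $  match e
  5  $ S    e e g $    expand S -> R S
  6  $ S R  e e g $    expand R -> C
Stack after step 6: $ S C (top = C).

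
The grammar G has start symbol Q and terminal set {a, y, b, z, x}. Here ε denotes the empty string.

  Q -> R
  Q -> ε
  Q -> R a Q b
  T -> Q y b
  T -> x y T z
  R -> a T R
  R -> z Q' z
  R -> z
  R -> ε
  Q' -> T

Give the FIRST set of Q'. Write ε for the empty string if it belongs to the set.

FIRST(R): from R->a T R we get {a}; from R->z Q' z we get {z}; from R->z we get {z}; from R->ε we get {ε}. So FIRST(R) = {ε, a, z}.
FIRST(Q): from Q->R we get {ε, a, z}; from Q->ε we get {ε}; from Q->R a Q b we get {a, z}. So FIRST(Q) = {ε, a, z}.
FIRST(T): from T->Q y b we get {a, y, z}; from T->x y T z we get {x}. So FIRST(T) = {a, x, y, z}.
FIRST(Q'): from Q'->T we get {a, x, y, z}. So FIRST(Q') = {a, x, y, z}.

{a, x, y, z}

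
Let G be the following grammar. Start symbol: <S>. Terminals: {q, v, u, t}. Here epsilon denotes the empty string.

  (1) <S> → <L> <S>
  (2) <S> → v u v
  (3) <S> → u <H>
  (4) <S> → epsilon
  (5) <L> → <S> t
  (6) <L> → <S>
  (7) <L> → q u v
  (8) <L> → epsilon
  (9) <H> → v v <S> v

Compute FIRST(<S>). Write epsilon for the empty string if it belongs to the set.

{epsilon, q, t, u, v}

FIRST(<H>) = {v}
FIRST(<S>) = {epsilon, q, t, u, v}  (via <L> <S>)
FIRST(<L>) = {epsilon, q, t, u, v}  (via <S> t, <S>)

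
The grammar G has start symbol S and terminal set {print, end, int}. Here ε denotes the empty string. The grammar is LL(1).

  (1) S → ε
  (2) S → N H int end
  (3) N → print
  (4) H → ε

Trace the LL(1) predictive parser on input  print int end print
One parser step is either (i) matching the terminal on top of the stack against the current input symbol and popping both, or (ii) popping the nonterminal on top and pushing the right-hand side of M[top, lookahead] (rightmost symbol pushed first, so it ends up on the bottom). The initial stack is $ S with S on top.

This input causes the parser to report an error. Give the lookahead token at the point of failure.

step 1: stack=$ S  input=print int end print $  — expand S → N H int end
step 2: stack=$ end int H N  input=print int end print $  — expand N → print
step 3: stack=$ end int H print  input=print int end print $  — match print
step 4: stack=$ end int H  input=int end print $  — expand H → ε
step 5: stack=$ end int  input=int end print $  — match int
step 6: stack=$ end  input=end print $  — match end
step 7: stack=$  input=print $  — error: stack empty but input remains

print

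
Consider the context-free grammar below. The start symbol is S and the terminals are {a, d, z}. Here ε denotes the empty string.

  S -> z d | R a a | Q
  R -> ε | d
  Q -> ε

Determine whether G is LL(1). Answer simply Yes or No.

FIRST(S) = {ε, a, d, z}
FIRST(R) = {ε, d}
FIRST(Q) = {ε}
FOLLOW(S) = {$}
FOLLOW(R) = {a}
FOLLOW(Q) = {$}
Each cell of M receives at most one production.

Yes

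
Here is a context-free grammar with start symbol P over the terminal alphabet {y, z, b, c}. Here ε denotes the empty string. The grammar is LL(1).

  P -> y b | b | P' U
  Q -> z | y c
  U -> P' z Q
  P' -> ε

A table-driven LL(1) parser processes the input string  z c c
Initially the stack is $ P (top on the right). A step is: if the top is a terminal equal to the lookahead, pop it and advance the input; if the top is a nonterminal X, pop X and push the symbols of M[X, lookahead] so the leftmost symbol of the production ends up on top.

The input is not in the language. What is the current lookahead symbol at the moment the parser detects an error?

c

step 1: stack=$ P  input=z c c $  — expand P -> P' U
step 2: stack=$ U P'  input=z c c $  — expand P' -> ε
step 3: stack=$ U  input=z c c $  — expand U -> P' z Q
step 4: stack=$ Q z P'  input=z c c $  — expand P' -> ε
step 5: stack=$ Q z  input=z c c $  — match z
step 6: stack=$ Q  input=c c $  — error: M[Q, c] is empty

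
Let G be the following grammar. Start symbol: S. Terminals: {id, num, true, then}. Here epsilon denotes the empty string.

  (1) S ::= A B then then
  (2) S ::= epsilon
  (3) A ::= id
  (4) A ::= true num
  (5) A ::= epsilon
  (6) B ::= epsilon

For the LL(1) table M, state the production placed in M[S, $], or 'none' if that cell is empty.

FIRST(A): from A::=id we get {id}; from A::=true num we get {true}; from A::=epsilon we get {epsilon}. So FIRST(A) = {epsilon, id, true}.
FIRST(B): from B::=epsilon we get {epsilon}. So FIRST(B) = {epsilon}.
FIRST(S): from S::=A B then then we get {id, then, true}; from S::=epsilon we get {epsilon}. So FIRST(S) = {epsilon, id, then, true}.
FOLLOW(S) includes $ since S is the start symbol.
FOLLOW(S): S appears on no right-hand side. Thus FOLLOW(S) = {$}.
For S ::= A B then then: FIRST(A B then then) = {id, then, true}, so it goes in M[S, t] for t ∈ {id, then, true}.
For S ::= epsilon: FIRST(epsilon) = {epsilon}, so it goes in M[S, t] for t ∈ {}; since epsilon ∈ FIRST, also for every t ∈ FOLLOW(S) = {$}.

S ::= epsilon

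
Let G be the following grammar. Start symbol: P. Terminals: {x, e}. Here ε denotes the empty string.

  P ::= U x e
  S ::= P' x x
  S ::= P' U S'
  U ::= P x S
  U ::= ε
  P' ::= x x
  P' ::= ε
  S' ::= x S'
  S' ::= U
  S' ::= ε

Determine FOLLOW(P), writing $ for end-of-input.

FIRST(P'): from P'::=x x we get {x}; from P'::=ε we get {ε}. So FIRST(P') = {ε, x}.
FIRST(P): from P::=U x e we get {x}. So FIRST(P) = {x}.
FIRST(U): from U::=P x S we get {x}; from U::=ε we get {ε}. So FIRST(U) = {ε, x}.
FIRST(S'): from S'::=x S' we get {x}; from S'::=U we get {ε, x}; from S'::=ε we get {ε}. So FIRST(S') = {ε, x}.
FIRST(S): from S::=P' x x we get {x}; from S::=P' U S' we get {ε, x}. So FIRST(S) = {ε, x}.
FOLLOW(P) includes $ since P is the start symbol.
FOLLOW(P): in U::=P x S, P is followed by x S with FIRST {x}. Thus FOLLOW(P) = {$, x}.
FOLLOW(S): in U::=P x S, the suffix after S is empty, so FOLLOW(S) ⊇ FOLLOW(U) = {x}. Thus FOLLOW(S) = {x}.
FOLLOW(P'): in S::=P' x x, P' is followed by x x with FIRST {x}; in S::=P' U S', P' is followed by U S' with FIRST {ε, x}; in S::=P' U S', the suffix after P' is nullable, so FOLLOW(P') ⊇ FOLLOW(S) = {x}. Thus FOLLOW(P') = {x}.
FOLLOW(S'): in S::=P' U S', the suffix after S' is empty, so FOLLOW(S') ⊇ FOLLOW(S) = {x}; in S'::=x S', the suffix after S' is empty (adds nothing new). Thus FOLLOW(S') = {x}.
FOLLOW(U): in P::=U x e, U is followed by x e with FIRST {x}; in S::=P' U S', U is followed by S' with FIRST {ε, x}; in S::=P' U S', the suffix after U is nullable, so FOLLOW(U) ⊇ FOLLOW(S) = {x}; in S'::=U, the suffix after U is empty, so FOLLOW(U) ⊇ FOLLOW(S') = {x}. Thus FOLLOW(U) = {x}.

{$, x}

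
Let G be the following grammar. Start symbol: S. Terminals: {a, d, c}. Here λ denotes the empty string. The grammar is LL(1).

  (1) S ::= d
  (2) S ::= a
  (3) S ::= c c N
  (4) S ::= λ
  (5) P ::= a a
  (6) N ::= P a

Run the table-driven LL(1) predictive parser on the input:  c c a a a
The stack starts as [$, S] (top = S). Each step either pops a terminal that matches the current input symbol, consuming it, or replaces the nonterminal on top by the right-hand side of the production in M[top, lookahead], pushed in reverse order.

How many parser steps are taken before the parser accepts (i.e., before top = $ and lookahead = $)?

step 1: stack=$ S  input=c c a a a $  — expand S ::= c c N
step 2: stack=$ N c c  input=c c a a a $  — match c
step 3: stack=$ N c  input=c a a a $  — match c
step 4: stack=$ N  input=a a a $  — expand N ::= P a
step 5: stack=$ a P  input=a a a $  — expand P ::= a a
step 6: stack=$ a a a  input=a a a $  — match a
step 7: stack=$ a a  input=a a $  — match a
step 8: stack=$ a  input=a $  — match a
Accept reached after 8 steps.

8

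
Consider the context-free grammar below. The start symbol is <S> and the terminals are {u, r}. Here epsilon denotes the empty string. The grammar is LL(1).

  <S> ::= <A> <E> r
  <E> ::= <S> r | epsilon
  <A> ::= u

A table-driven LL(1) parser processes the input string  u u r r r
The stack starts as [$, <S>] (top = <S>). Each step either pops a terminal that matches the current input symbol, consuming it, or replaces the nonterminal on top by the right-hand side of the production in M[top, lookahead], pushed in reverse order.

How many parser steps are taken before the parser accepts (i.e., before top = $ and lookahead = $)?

      Stack            Input        Action
   1  $ <S>            u u r r r $  expand <S> ::= <A> <E> r
   2  $ r <E> <A>      u u r r r $  expand <A> ::= u
   3  $ r <E> u        u u r r r $  match u
   4  $ r <E>          u r r r $    expand <E> ::= <S> r
   5  $ r r <S>        u r r r $    expand <S> ::= <A> <E> r
   6  $ r r r <E> <A>  u r r r $    expand <A> ::= u
   7  $ r r r <E> u    u r r r $    match u
   8  $ r r r <E>      r r r $      expand <E> ::= epsilon
   9  $ r r r          r r r $      match r
  10  $ r r            r r $        match r
  11  $ r              r $          match r
Accept reached after 11 steps.

11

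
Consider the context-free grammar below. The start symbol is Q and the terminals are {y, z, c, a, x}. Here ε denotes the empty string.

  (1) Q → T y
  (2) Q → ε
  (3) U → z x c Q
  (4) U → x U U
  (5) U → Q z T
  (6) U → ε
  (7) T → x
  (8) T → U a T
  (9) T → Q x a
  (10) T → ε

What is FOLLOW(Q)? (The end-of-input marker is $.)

{$, a, x, y, z}

FIRST(Q) = {ε, a, x, y, z}  (via T y)
FIRST(U) = {ε, a, x, y, z}  (via Q z T)
FIRST(T) = {ε, a, x, y, z}  (via U a T, Q x a)
FOLLOW(Q) includes $ since Q is the start symbol.
FOLLOW(U): in U→x U U (occurrence 1), U is followed by U with FIRST {ε, a, x, y, z}; in U→x U U (occurrence 1), the suffix after U is nullable (adds nothing new); in U→x U U (occurrence 2), the suffix after U is empty (adds nothing new); in T→U a T, U is followed by a T with FIRST {a}. Thus FOLLOW(U) = {a, x, y, z}.
FOLLOW(Q): in U→z x c Q, the suffix after Q is empty, so FOLLOW(Q) ⊇ FOLLOW(U) = {a, x, y, z}; in U→Q z T, Q is followed by z T with FIRST {z}; in T→Q x a, Q is followed by x a with FIRST {x}. Thus FOLLOW(Q) = {$, a, x, y, z}.
FOLLOW(T): in Q→T y, T is followed by y with FIRST {y}; in U→Q z T, the suffix after T is empty, so FOLLOW(T) ⊇ FOLLOW(U) = {a, x, y, z}; in T→U a T, the suffix after T is empty (adds nothing new). Thus FOLLOW(T) = {a, x, y, z}.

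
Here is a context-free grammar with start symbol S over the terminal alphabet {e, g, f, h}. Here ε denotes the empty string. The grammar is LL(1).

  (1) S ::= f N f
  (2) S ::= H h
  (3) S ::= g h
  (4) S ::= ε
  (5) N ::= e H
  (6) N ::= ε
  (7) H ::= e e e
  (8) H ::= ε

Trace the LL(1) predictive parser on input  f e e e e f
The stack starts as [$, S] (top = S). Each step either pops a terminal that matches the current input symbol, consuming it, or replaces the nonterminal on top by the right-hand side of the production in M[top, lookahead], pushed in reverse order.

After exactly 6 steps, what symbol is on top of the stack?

e

     Stack      Input          Action
  1  $ S        f e e e e f $  expand S ::= f N f
  2  $ f N f    f e e e e f $  match f
  3  $ f N      e e e e f $    expand N ::= e H
  4  $ f H e    e e e e f $    match e
  5  $ f H      e e e f $      expand H ::= e e e
  6  $ f e e e  e e e f $      match e
Stack after step 6: $ f e e (top = e).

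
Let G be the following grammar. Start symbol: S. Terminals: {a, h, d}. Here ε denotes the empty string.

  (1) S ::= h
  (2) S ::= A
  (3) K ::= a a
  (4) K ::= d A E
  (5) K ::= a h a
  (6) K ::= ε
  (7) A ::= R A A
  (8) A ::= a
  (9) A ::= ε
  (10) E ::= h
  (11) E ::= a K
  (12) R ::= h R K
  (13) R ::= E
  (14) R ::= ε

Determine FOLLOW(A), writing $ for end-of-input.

FIRST(K): from K::=a a we get {a}; from K::=d A E we get {d}; from K::=a h a we get {a}; from K::=ε we get {ε}. So FIRST(K) = {ε, a, d}.
FIRST(E): from E::=h we get {h}; from E::=a K we get {a}. So FIRST(E) = {a, h}.
FIRST(R): from R::=h R K we get {h}; from R::=E we get {a, h}; from R::=ε we get {ε}. So FIRST(R) = {ε, a, h}.
FIRST(A): from A::=R A A we get {ε, a, h}; from A::=a we get {a}; from A::=ε we get {ε}. So FIRST(A) = {ε, a, h}.
FIRST(S): from S::=h we get {h}; from S::=A we get {ε, a, h}. So FIRST(S) = {ε, a, h}.
FOLLOW(S) includes $ since S is the start symbol.
FOLLOW(S): S appears on no right-hand side. Thus FOLLOW(S) = {$}.
FOLLOW(A): in S::=A, the suffix after A is empty, so FOLLOW(A) ⊇ FOLLOW(S) = {$}; in K::=d A E, A is followed by E with FIRST {a, h}; in A::=R A A (occurrence 1), A is followed by A with FIRST {ε, a, h}; in A::=R A A (occurrence 1), the suffix after A is nullable (adds nothing new); in A::=R A A (occurrence 2), the suffix after A is empty (adds nothing new). Thus FOLLOW(A) = {$, a, h}.
FOLLOW(R): in A::=R A A, R is followed by A A with FIRST {ε, a, h}; in A::=R A A, the suffix after R is nullable, so FOLLOW(R) ⊇ FOLLOW(A) = {$, a, h}; in R::=h R K, R is followed by K with FIRST {ε, a, d}; in R::=h R K, the suffix after R is nullable (adds nothing new). Thus FOLLOW(R) = {$, a, d, h}.
FOLLOW(K): in E::=a K, the suffix after K is empty, so FOLLOW(K) ⊇ FOLLOW(E) = {$, a, d, h}; in R::=h R K, the suffix after K is empty, so FOLLOW(K) ⊇ FOLLOW(R) = {$, a, d, h}. Thus FOLLOW(K) = {$, a, d, h}.
FOLLOW(E): in K::=d A E, the suffix after E is empty, so FOLLOW(E) ⊇ FOLLOW(K) = {$, a, d, h}; in R::=E, the suffix after E is empty, so FOLLOW(E) ⊇ FOLLOW(R) = {$, a, d, h}. Thus FOLLOW(E) = {$, a, d, h}.

{$, a, h}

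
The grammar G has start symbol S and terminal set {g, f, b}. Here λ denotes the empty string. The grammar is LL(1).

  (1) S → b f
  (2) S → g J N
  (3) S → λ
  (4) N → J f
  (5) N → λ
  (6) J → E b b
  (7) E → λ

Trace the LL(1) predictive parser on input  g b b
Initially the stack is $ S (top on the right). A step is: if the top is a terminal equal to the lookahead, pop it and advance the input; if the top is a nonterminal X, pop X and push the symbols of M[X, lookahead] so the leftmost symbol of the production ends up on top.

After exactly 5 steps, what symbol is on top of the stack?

     Stack      Input    Action
  1  $ S        g b b $  expand S → g J N
  2  $ N J g    g b b $  match g
  3  $ N J      b b $    expand J → E b b
  4  $ N b b E  b b $    expand E → λ
  5  $ N b b    b b $    match b
Stack after step 5: $ N b (top = b).

b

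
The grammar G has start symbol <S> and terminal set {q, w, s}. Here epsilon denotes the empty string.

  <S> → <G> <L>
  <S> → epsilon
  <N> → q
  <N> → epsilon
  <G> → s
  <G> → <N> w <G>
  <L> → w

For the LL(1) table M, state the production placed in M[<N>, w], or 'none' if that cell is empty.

FIRST(<N>): from <N>→q we get {q}; from <N>→epsilon we get {epsilon}. So FIRST(<N>) = {epsilon, q}.
FIRST(<L>): from <L>→w we get {w}. So FIRST(<L>) = {w}.
FIRST(<G>): from <G>→s we get {s}; from <G>→<N> w <G> we get {q, w}. So FIRST(<G>) = {q, s, w}.
FIRST(<S>): from <S>→<G> <L> we get {q, s, w}; from <S>→epsilon we get {epsilon}. So FIRST(<S>) = {epsilon, q, s, w}.
FOLLOW(<S>) includes $ since <S> is the start symbol.
FOLLOW(<N>): in <G>→<N> w <G>, <N> is followed by w <G> with FIRST {w}. Thus FOLLOW(<N>) = {w}.
For <N> → q: FIRST(q) = {q}, so it goes in M[<N>, t] for t ∈ {q}.
For <N> → epsilon: FIRST(epsilon) = {epsilon}, so it goes in M[<N>, t] for t ∈ {}; since epsilon ∈ FIRST, also for every t ∈ FOLLOW(<N>) = {w}.

<N> → epsilon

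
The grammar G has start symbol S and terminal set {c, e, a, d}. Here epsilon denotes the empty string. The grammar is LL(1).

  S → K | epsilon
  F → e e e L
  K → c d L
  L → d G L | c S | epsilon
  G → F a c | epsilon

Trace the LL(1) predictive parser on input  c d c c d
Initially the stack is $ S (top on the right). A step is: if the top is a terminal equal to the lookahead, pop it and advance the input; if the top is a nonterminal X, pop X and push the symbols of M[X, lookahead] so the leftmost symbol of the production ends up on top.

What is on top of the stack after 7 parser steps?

K

step 1: stack=$ S  input=c d c c d $  — expand S → K
step 2: stack=$ K  input=c d c c d $  — expand K → c d L
step 3: stack=$ L d c  input=c d c c d $  — match c
step 4: stack=$ L d  input=d c c d $  — match d
step 5: stack=$ L  input=c c d $  — expand L → c S
step 6: stack=$ S c  input=c c d $  — match c
step 7: stack=$ S  input=c d $  — expand S → K
Stack after step 7: $ K (top = K).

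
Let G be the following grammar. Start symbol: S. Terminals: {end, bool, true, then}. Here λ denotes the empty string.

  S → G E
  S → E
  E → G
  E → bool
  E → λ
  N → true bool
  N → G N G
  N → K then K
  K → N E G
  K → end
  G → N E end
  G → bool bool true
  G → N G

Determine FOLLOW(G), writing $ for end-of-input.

FIRST(S) = {λ, bool, end, true}  (via G E, E)
FIRST(E) = {λ, bool, end, true}  (via G)
FIRST(N) = {bool, end, true}  (via G N G, K then K)
FIRST(K) = {bool, end, true}  (via N E G)
FIRST(G) = {bool, end, true}  (via N E end, N G)
FOLLOW(S) includes $ since S is the start symbol.
FOLLOW(S): S appears on no right-hand side. Thus FOLLOW(S) = {$}.
FOLLOW(E): in S→G E, the suffix after E is empty, so FOLLOW(E) ⊇ FOLLOW(S) = {$}; in S→E, the suffix after E is empty, so FOLLOW(E) ⊇ FOLLOW(S) = {$}; in K→N E G, E is followed by G with FIRST {bool, end, true}; in G→N E end, E is followed by end with FIRST {end}. Thus FOLLOW(E) = {$, bool, end, true}.
FOLLOW(N): in N→G N G, N is followed by G with FIRST {bool, end, true}; in K→N E G, N is followed by E G with FIRST {bool, end, true}; in G→N E end, N is followed by E end with FIRST {bool, end, true}; in G→N G, N is followed by G with FIRST {bool, end, true}. Thus FOLLOW(N) = {bool, end, true}.
FOLLOW(K): in N→K then K (occurrence 1), K is followed by then K with FIRST {then}; in N→K then K (occurrence 2), the suffix after K is empty, so FOLLOW(K) ⊇ FOLLOW(N) = {bool, end, true}. Thus FOLLOW(K) = {bool, end, then, true}.
FOLLOW(G): in S→G E, G is followed by E with FIRST {λ, bool, end, true}; in S→G E, the suffix after G is nullable, so FOLLOW(G) ⊇ FOLLOW(S) = {$}; in E→G, the suffix after G is empty, so FOLLOW(G) ⊇ FOLLOW(E) = {$, bool, end, true}; in N→G N G (occurrence 1), G is followed by N G with FIRST {bool, end, true}; in N→G N G (occurrence 2), the suffix after G is empty, so FOLLOW(G) ⊇ FOLLOW(N) = {bool, end, true}; in K→N E G, the suffix after G is empty, so FOLLOW(G) ⊇ FOLLOW(K) = {bool, end, then, true}; in G→N G, the suffix after G is empty (adds nothing new). Thus FOLLOW(G) = {$, bool, end, then, true}.

{$, bool, end, then, true}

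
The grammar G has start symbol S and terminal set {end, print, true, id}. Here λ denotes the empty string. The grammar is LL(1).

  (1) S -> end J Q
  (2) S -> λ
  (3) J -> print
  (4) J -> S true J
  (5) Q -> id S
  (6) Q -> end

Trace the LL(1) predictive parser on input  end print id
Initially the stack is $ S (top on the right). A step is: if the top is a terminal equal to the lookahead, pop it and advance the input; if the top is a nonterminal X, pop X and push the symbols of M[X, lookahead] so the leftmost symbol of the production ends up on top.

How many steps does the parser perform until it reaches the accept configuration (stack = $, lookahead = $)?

7

step 1: stack=$ S  input=end print id $  — expand S -> end J Q
step 2: stack=$ Q J end  input=end print id $  — match end
step 3: stack=$ Q J  input=print id $  — expand J -> print
step 4: stack=$ Q print  input=print id $  — match print
step 5: stack=$ Q  input=id $  — expand Q -> id S
step 6: stack=$ S id  input=id $  — match id
step 7: stack=$ S  input=$  — expand S -> λ
Accept reached after 7 steps.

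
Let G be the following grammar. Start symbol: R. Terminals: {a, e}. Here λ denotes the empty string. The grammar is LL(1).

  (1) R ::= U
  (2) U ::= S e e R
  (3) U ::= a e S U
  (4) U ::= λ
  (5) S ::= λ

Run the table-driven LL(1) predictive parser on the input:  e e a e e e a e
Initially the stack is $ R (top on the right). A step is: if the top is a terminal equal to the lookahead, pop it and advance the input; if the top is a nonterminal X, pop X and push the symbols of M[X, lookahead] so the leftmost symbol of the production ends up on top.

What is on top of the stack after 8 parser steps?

e

     Stack      Input              Action
  1  $ R        e e a e e e a e $  expand R ::= U
  2  $ U        e e a e e e a e $  expand U ::= S e e R
  3  $ R e e S  e e a e e e a e $  expand S ::= λ
  4  $ R e e    e e a e e e a e $  match e
  5  $ R e      e a e e e a e $    match e
  6  $ R        a e e e a e $      expand R ::= U
  7  $ U        a e e e a e $      expand U ::= a e S U
  8  $ U S e a  a e e e a e $      match a
Stack after step 8: $ U S e (top = e).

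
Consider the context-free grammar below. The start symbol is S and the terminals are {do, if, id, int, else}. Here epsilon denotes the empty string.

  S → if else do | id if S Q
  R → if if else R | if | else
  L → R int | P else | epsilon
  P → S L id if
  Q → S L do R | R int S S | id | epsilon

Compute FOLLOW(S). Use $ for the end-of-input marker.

{$, do, else, id, if}

FIRST(S): from S→if else do we get {if}; from S→id if S Q we get {id}. So FIRST(S) = {id, if}.
FIRST(R): from R→if if else R we get {if}; from R→if we get {if}; from R→else we get {else}. So FIRST(R) = {else, if}.
FIRST(P): from P→S L id if we get {id, if}. So FIRST(P) = {id, if}.
FIRST(Q): from Q→S L do R we get {id, if}; from Q→R int S S we get {else, if}; from Q→id we get {id}; from Q→epsilon we get {epsilon}. So FIRST(Q) = {epsilon, else, id, if}.
FIRST(L): from L→R int we get {else, if}; from L→P else we get {id, if}; from L→epsilon we get {epsilon}. So FIRST(L) = {epsilon, else, id, if}.
FOLLOW(S) includes $ since S is the start symbol.
FOLLOW(L): in P→S L id if, L is followed by id if with FIRST {id}; in Q→S L do R, L is followed by do R with FIRST {do}. Thus FOLLOW(L) = {do, id}.
FOLLOW(P): in L→P else, P is followed by else with FIRST {else}. Thus FOLLOW(P) = {else}.
FOLLOW(S): in S→id if S Q, S is followed by Q with FIRST {epsilon, else, id, if}; in S→id if S Q, the suffix after S is nullable (adds nothing new); in P→S L id if, S is followed by L id if with FIRST {else, id, if}; in Q→S L do R, S is followed by L do R with FIRST {do, else, id, if}; in Q→R int S S (occurrence 1), S is followed by S with FIRST {id, if}; in Q→R int S S (occurrence 2), the suffix after S is empty, so FOLLOW(S) ⊇ FOLLOW(Q) = {$, do, else, id, if}. Thus FOLLOW(S) = {$, do, else, id, if}.
FOLLOW(Q): in S→id if S Q, the suffix after Q is empty, so FOLLOW(Q) ⊇ FOLLOW(S) = {$, do, else, id, if}. Thus FOLLOW(Q) = {$, do, else, id, if}.
FOLLOW(R): in R→if if else R, the suffix after R is empty (adds nothing new); in L→R int, R is followed by int with FIRST {int}; in Q→S L do R, the suffix after R is empty, so FOLLOW(R) ⊇ FOLLOW(Q) = {$, do, else, id, if}; in Q→R int S S, R is followed by int S S with FIRST {int}. Thus FOLLOW(R) = {$, do, else, id, if, int}.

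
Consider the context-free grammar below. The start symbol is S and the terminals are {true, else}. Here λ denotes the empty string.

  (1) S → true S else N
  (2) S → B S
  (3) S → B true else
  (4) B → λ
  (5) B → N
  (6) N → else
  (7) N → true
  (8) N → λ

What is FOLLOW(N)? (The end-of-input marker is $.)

{$, else, true}

FIRST(N) = {λ, else, true}
FIRST(B) = {λ, else, true}  (via N)
FIRST(S) = {else, true}  (via B S, B true else)
FOLLOW(S) includes $ since S is the start symbol.
FOLLOW(S): in S→true S else N, S is followed by else N with FIRST {else}; in S→B S, the suffix after S is empty (adds nothing new). Thus FOLLOW(S) = {$, else}.
FOLLOW(B): in S→B S, B is followed by S with FIRST {else, true}; in S→B true else, B is followed by true else with FIRST {true}. Thus FOLLOW(B) = {else, true}.
FOLLOW(N): in S→true S else N, the suffix after N is empty, so FOLLOW(N) ⊇ FOLLOW(S) = {$, else}; in B→N, the suffix after N is empty, so FOLLOW(N) ⊇ FOLLOW(B) = {else, true}. Thus FOLLOW(N) = {$, else, true}.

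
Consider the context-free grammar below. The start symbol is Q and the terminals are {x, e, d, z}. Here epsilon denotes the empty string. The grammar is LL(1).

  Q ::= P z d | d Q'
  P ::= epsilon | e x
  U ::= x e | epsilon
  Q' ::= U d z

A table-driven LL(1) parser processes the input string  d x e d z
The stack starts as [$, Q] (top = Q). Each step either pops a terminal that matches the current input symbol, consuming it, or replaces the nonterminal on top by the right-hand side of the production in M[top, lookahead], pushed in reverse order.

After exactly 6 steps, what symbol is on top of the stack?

d

step 1: stack=$ Q  input=d x e d z $  — expand Q ::= d Q'
step 2: stack=$ Q' d  input=d x e d z $  — match d
step 3: stack=$ Q'  input=x e d z $  — expand Q' ::= U d z
step 4: stack=$ z d U  input=x e d z $  — expand U ::= x e
step 5: stack=$ z d e x  input=x e d z $  — match x
step 6: stack=$ z d e  input=e d z $  — match e
Stack after step 6: $ z d (top = d).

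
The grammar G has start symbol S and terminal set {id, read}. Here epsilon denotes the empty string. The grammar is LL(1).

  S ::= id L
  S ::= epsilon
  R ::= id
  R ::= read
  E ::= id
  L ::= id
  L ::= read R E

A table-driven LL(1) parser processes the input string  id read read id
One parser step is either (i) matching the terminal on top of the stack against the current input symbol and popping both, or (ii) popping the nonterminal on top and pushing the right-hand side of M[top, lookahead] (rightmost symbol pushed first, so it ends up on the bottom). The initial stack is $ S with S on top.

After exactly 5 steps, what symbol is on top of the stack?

     Stack       Input              Action
  1  $ S         id read read id $  expand S ::= id L
  2  $ L id      id read read id $  match id
  3  $ L         read read id $     expand L ::= read R E
  4  $ E R read  read read id $     match read
  5  $ E R       read id $          expand R ::= read
Stack after step 5: $ E read (top = read).

read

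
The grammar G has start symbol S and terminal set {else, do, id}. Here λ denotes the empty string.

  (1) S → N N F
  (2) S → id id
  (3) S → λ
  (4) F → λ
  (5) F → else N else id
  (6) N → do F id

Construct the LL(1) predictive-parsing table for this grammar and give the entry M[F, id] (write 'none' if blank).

FIRST(F): from F→λ we get {λ}; from F→else N else id we get {else}. So FIRST(F) = {λ, else}.
FIRST(N): from N→do F id we get {do}. So FIRST(N) = {do}.
FIRST(S): from S→N N F we get {do}; from S→id id we get {id}; from S→λ we get {λ}. So FIRST(S) = {λ, do, id}.
FOLLOW(S) includes $ since S is the start symbol.
FOLLOW(S): S appears on no right-hand side. Thus FOLLOW(S) = {$}.
FOLLOW(F): in S→N N F, the suffix after F is empty, so FOLLOW(F) ⊇ FOLLOW(S) = {$}; in N→do F id, F is followed by id with FIRST {id}. Thus FOLLOW(F) = {$, id}.
For F → λ: FIRST(λ) = {λ}, so it goes in M[F, t] for t ∈ {}; since λ ∈ FIRST, also for every t ∈ FOLLOW(F) = {$, id}.
For F → else N else id: FIRST(else N else id) = {else}, so it goes in M[F, t] for t ∈ {else}.

F → λ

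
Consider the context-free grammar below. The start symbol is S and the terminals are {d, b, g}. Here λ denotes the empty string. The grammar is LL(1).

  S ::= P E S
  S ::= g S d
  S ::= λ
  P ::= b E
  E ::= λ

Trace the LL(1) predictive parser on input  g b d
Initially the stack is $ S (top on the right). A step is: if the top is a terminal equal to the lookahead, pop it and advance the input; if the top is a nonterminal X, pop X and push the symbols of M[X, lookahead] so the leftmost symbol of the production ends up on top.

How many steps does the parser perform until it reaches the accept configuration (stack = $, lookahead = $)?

9

     Stack        Input    Action
  1  $ S          g b d $  expand S ::= g S d
  2  $ d S g      g b d $  match g
  3  $ d S        b d $    expand S ::= P E S
  4  $ d S E P    b d $    expand P ::= b E
  5  $ d S E E b  b d $    match b
  6  $ d S E E    d $      expand E ::= λ
  7  $ d S E      d $      expand E ::= λ
  8  $ d S        d $      expand S ::= λ
  9  $ d          d $      match d
Accept reached after 9 steps.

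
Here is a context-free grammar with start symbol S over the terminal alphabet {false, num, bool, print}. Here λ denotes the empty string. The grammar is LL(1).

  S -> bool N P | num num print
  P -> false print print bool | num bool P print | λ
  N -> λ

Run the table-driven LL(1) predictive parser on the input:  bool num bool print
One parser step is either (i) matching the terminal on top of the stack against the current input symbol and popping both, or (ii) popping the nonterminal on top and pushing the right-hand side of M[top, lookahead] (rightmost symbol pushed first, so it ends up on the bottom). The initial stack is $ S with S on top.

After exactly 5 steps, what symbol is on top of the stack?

step 1: stack=$ S  input=bool num bool print $  — expand S -> bool N P
step 2: stack=$ P N bool  input=bool num bool print $  — match bool
step 3: stack=$ P N  input=num bool print $  — expand N -> λ
step 4: stack=$ P  input=num bool print $  — expand P -> num bool P print
step 5: stack=$ print P bool num  input=num bool print $  — match num
Stack after step 5: $ print P bool (top = bool).

bool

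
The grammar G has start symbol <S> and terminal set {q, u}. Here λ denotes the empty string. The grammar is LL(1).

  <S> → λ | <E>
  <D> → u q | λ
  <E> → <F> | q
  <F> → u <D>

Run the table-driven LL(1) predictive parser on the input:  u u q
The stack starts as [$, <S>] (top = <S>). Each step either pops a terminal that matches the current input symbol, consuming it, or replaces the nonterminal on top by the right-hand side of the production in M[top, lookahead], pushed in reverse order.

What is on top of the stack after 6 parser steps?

     Stack    Input    Action
  1  $ <S>    u u q $  expand <S> → <E>
  2  $ <E>    u u q $  expand <E> → <F>
  3  $ <F>    u u q $  expand <F> → u <D>
  4  $ <D> u  u u q $  match u
  5  $ <D>    u q $    expand <D> → u q
  6  $ q u    u q $    match u
Stack after step 6: $ q (top = q).

q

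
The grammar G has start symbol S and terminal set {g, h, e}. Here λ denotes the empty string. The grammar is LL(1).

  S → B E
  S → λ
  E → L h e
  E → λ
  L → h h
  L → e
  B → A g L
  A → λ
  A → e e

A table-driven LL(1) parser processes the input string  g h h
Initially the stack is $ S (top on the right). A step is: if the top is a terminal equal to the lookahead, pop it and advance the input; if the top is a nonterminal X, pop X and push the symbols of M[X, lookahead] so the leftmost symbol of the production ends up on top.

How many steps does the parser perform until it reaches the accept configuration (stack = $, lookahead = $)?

8

step 1: stack=$ S  input=g h h $  — expand S → B E
step 2: stack=$ E B  input=g h h $  — expand B → A g L
step 3: stack=$ E L g A  input=g h h $  — expand A → λ
step 4: stack=$ E L g  input=g h h $  — match g
step 5: stack=$ E L  input=h h $  — expand L → h h
step 6: stack=$ E h h  input=h h $  — match h
step 7: stack=$ E h  input=h $  — match h
step 8: stack=$ E  input=$  — expand E → λ
Accept reached after 8 steps.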